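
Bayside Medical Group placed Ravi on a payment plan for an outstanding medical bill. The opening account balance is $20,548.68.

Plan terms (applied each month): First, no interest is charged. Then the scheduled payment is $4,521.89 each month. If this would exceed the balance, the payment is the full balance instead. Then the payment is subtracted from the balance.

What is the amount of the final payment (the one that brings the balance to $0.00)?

$2,461.12

Month 1: opening $20,548.68; payment $4,521.89; balance $16,026.79
Month 2: opening $16,026.79; payment $4,521.89; balance $11,504.90
Month 3: opening $11,504.90; payment $4,521.89; balance $6,983.01
Month 4: opening $6,983.01; payment $4,521.89; balance $2,461.12
Month 5: opening $2,461.12; payment $2,461.12; balance $0.00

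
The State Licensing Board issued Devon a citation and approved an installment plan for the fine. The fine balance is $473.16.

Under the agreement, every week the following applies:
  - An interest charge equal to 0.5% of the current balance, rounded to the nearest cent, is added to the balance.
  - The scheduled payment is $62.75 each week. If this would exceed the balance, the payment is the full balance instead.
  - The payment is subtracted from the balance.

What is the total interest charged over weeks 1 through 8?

Week 1: $473.16 +$2.37 interest = $475.53; pay $62.75 → $412.78
Week 2: $412.78 +$2.06 interest = $414.84; pay $62.75 → $352.09
Week 3: $352.09 +$1.76 interest = $353.85; pay $62.75 → $291.10
Week 4: $291.10 +$1.46 interest = $292.56; pay $62.75 → $229.81
Week 5: $229.81 +$1.15 interest = $230.96; pay $62.75 → $168.21
Week 6: $168.21 +$0.84 interest = $169.05; pay $62.75 → $106.30
Week 7: $106.30 +$0.53 interest = $106.83; pay $62.75 → $44.08
Week 8: $44.08 +$0.22 interest = $44.30; pay $44.30 → $0.00
Total interest: $2.37 + $2.06 + $1.76 + $1.46 + $1.15 + $0.84 + $0.53 + $0.22 = $10.39

$10.39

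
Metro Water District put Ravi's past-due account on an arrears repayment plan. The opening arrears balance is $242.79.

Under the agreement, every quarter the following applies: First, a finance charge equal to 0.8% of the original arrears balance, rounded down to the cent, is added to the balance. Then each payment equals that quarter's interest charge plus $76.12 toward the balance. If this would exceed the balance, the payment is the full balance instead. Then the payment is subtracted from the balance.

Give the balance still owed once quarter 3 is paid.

Quarter 1: opening $242.79; interest $1.94 → $244.73; payment $78.06; balance $166.67
Quarter 2: opening $166.67; interest $1.94 → $168.61; payment $78.06; balance $90.55
Quarter 3: opening $90.55; interest $1.94 → $92.49; payment $78.06; balance $14.43

$14.43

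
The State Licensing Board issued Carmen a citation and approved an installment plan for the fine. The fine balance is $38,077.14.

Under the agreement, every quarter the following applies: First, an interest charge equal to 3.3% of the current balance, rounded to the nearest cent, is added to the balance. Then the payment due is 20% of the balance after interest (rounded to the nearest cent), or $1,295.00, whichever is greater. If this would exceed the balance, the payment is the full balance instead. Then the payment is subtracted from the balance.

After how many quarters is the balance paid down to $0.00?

15

Quarter 1: $38,077.14 +$1,256.55 interest = $39,333.69; pay $7,866.74 → $31,466.95
Quarter 2: $31,466.95 +$1,038.41 interest = $32,505.36; pay $6,501.07 → $26,004.29
Quarter 3: $26,004.29 +$858.14 interest = $26,862.43; pay $5,372.49 → $21,489.94
Quarter 4: $21,489.94 +$709.17 interest = $22,199.11; pay $4,439.82 → $17,759.29
Quarter 5: $17,759.29 +$586.06 interest = $18,345.35; pay $3,669.07 → $14,676.28
Quarter 6: $14,676.28 +$484.32 interest = $15,160.60; pay $3,032.12 → $12,128.48
Quarter 7: $12,128.48 +$400.24 interest = $12,528.72; pay $2,505.74 → $10,022.98
Quarter 8: $10,022.98 +$330.76 interest = $10,353.74; pay $2,070.75 → $8,282.99
Quarter 9: $8,282.99 +$273.34 interest = $8,556.33; pay $1,711.27 → $6,845.06
Quarter 10: $6,845.06 +$225.89 interest = $7,070.95; pay $1,414.19 → $5,656.76
Quarter 11: $5,656.76 +$186.67 interest = $5,843.43; pay $1,295.00 → $4,548.43
Quarter 12: $4,548.43 +$150.10 interest = $4,698.53; pay $1,295.00 → $3,403.53
Quarter 13: $3,403.53 +$112.32 interest = $3,515.85; pay $1,295.00 → $2,220.85
Quarter 14: $2,220.85 +$73.29 interest = $2,294.14; pay $1,295.00 → $999.14
Quarter 15: $999.14 +$32.97 interest = $1,032.11; pay $1,032.11 → $0.00
Balance reaches $0.00 in quarter 15.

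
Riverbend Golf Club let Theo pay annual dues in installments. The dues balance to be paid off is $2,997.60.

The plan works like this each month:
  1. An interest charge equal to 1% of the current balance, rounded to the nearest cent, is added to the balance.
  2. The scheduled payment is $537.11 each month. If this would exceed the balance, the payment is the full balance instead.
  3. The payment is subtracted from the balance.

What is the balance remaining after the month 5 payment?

$410.70

Month 1: opening $2,997.60; interest $29.98 → $3,027.58; payment $537.11; balance $2,490.47
Month 2: opening $2,490.47; interest $24.90 → $2,515.37; payment $537.11; balance $1,978.26
Month 3: opening $1,978.26; interest $19.78 → $1,998.04; payment $537.11; balance $1,460.93
Month 4: opening $1,460.93; interest $14.61 → $1,475.54; payment $537.11; balance $938.43
Month 5: opening $938.43; interest $9.38 → $947.81; payment $537.11; balance $410.70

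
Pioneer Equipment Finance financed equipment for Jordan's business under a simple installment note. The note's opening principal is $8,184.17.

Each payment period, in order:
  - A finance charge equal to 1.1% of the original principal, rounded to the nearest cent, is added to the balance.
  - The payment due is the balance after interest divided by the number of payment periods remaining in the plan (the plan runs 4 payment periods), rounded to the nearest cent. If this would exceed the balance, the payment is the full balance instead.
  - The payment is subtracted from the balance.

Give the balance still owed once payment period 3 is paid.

$2,143.57

# | Opening | Interest | Payment | End bal
1 | $8,184.17 | $90.03 | $2,068.55 | $6,205.65
2 | $6,205.65 | $90.03 | $2,098.56 | $4,197.12
3 | $4,197.12 | $90.03 | $2,143.58 | $2,143.57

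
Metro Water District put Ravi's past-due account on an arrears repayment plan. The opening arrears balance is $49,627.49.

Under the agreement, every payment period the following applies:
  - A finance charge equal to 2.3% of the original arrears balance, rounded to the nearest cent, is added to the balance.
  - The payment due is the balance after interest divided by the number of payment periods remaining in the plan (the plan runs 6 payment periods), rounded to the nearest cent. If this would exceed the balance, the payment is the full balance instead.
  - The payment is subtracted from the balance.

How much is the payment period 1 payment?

$8,461.49

Payment period 1: $49,627.49 +$1,141.43 interest = $50,768.92; pay $8,461.49 → $42,307.43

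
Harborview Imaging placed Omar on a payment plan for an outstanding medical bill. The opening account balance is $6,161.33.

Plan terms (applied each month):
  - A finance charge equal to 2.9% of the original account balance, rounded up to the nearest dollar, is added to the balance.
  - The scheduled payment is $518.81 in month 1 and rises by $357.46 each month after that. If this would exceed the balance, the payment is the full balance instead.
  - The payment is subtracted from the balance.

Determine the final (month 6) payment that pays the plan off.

$1,066.68

Month 1: $6,161.33 +$179.00 interest = $6,340.33; pay $518.81 → $5,821.52
Month 2: $5,821.52 +$179.00 interest = $6,000.52; pay $876.27 → $5,124.25
Month 3: $5,124.25 +$179.00 interest = $5,303.25; pay $1,233.73 → $4,069.52
Month 4: $4,069.52 +$179.00 interest = $4,248.52; pay $1,591.19 → $2,657.33
Month 5: $2,657.33 +$179.00 interest = $2,836.33; pay $1,948.65 → $887.68
Month 6: $887.68 +$179.00 interest = $1,066.68; pay $1,066.68 → $0.00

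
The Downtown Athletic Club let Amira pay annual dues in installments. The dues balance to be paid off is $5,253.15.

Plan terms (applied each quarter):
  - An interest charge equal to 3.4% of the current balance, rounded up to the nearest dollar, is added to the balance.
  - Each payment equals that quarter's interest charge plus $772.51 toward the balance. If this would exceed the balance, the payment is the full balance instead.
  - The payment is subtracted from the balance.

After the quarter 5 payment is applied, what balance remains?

# | Opening | Interest | Payment | End bal
1 | $5,253.15 | $179.00 | $951.51 | $4,480.64
2 | $4,480.64 | $153.00 | $925.51 | $3,708.13
3 | $3,708.13 | $127.00 | $899.51 | $2,935.62
4 | $2,935.62 | $100.00 | $872.51 | $2,163.11
5 | $2,163.11 | $74.00 | $846.51 | $1,390.60

$1,390.60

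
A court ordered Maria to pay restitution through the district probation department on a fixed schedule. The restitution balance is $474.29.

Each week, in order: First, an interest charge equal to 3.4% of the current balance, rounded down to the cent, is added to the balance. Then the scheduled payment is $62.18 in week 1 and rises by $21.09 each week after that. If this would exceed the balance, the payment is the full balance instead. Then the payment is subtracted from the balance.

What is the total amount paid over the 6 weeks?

$531.72

Week 1: opening $474.29; interest $16.12 → $490.41; payment $62.18; balance $428.23
Week 2: opening $428.23; interest $14.55 → $442.78; payment $83.27; balance $359.51
Week 3: opening $359.51; interest $12.22 → $371.73; payment $104.36; balance $267.37
Week 4: opening $267.37; interest $9.09 → $276.46; payment $125.45; balance $151.01
Week 5: opening $151.01; interest $5.13 → $156.14; payment $146.54; balance $9.60
Week 6: opening $9.60; interest $0.32 → $9.92; payment $9.92; balance $0.00
Total paid: $531.72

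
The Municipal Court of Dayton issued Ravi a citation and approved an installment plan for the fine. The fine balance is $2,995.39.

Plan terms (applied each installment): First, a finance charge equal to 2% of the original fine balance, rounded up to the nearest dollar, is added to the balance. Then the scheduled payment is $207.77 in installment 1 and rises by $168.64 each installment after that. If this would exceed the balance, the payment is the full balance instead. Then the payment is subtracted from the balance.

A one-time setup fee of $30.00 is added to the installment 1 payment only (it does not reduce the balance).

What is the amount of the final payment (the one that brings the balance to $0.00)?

# | Opening | Interest | Payment | Fee | End bal
1 | $2,995.39 | $60.00 | $207.77 | $30.00 | $2,847.62
2 | $2,847.62 | $60.00 | $376.41 | — | $2,531.21
3 | $2,531.21 | $60.00 | $545.05 | — | $2,046.16
4 | $2,046.16 | $60.00 | $713.69 | — | $1,392.47
5 | $1,392.47 | $60.00 | $882.33 | — | $570.14
6 | $570.14 | $60.00 | $630.14 | — | $0.00

$630.14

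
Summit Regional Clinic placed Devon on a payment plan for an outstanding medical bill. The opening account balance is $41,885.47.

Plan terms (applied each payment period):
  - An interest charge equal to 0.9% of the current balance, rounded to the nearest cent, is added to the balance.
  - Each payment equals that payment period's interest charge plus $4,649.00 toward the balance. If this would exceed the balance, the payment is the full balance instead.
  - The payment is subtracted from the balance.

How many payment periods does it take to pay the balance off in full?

# | Opening | Interest | Payment | End bal
1 | $41,885.47 | $376.97 | $5,025.97 | $37,236.47
2 | $37,236.47 | $335.13 | $4,984.13 | $32,587.47
3 | $32,587.47 | $293.29 | $4,942.29 | $27,938.47
4 | $27,938.47 | $251.45 | $4,900.45 | $23,289.47
5 | $23,289.47 | $209.61 | $4,858.61 | $18,640.47
6 | $18,640.47 | $167.76 | $4,816.76 | $13,991.47
7 | $13,991.47 | $125.92 | $4,774.92 | $9,342.47
8 | $9,342.47 | $84.08 | $4,733.08 | $4,693.47
9 | $4,693.47 | $42.24 | $4,691.24 | $44.47
10 | $44.47 | $0.40 | $44.87 | $0.00
Balance reaches $0.00 in payment period 10.

10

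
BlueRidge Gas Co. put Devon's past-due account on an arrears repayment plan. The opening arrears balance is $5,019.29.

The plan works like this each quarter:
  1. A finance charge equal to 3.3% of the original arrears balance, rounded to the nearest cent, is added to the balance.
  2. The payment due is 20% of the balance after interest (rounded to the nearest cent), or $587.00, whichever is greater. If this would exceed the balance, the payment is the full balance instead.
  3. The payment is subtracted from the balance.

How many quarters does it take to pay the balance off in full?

Quarter 1: opening $5,019.29; interest $165.64 → $5,184.93; payment $1,036.99; balance $4,147.94
Quarter 2: opening $4,147.94; interest $165.64 → $4,313.58; payment $862.72; balance $3,450.86
Quarter 3: opening $3,450.86; interest $165.64 → $3,616.50; payment $723.30; balance $2,893.20
Quarter 4: opening $2,893.20; interest $165.64 → $3,058.84; payment $611.77; balance $2,447.07
Quarter 5: opening $2,447.07; interest $165.64 → $2,612.71; payment $587.00; balance $2,025.71
Quarter 6: opening $2,025.71; interest $165.64 → $2,191.35; payment $587.00; balance $1,604.35
Quarter 7: opening $1,604.35; interest $165.64 → $1,769.99; payment $587.00; balance $1,182.99
Quarter 8: opening $1,182.99; interest $165.64 → $1,348.63; payment $587.00; balance $761.63
Quarter 9: opening $761.63; interest $165.64 → $927.27; payment $587.00; balance $340.27
Quarter 10: opening $340.27; interest $165.64 → $505.91; payment $505.91; balance $0.00
Balance reaches $0.00 in quarter 10.

10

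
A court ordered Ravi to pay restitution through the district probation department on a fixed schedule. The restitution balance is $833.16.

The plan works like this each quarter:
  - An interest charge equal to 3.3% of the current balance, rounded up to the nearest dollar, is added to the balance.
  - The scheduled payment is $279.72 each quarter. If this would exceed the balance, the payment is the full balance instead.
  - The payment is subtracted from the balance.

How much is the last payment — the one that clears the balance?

$55.00

# | Opening | Interest | Payment | End bal
1 | $833.16 | $28.00 | $279.72 | $581.44
2 | $581.44 | $20.00 | $279.72 | $321.72
3 | $321.72 | $11.00 | $279.72 | $53.00
4 | $53.00 | $2.00 | $55.00 | $0.00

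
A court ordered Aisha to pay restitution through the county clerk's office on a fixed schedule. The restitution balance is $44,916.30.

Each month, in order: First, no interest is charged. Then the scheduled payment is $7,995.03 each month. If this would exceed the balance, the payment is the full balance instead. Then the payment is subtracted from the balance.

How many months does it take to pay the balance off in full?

Month 1: opening $44,916.30; payment $7,995.03; balance $36,921.27
Month 2: opening $36,921.27; payment $7,995.03; balance $28,926.24
Month 3: opening $28,926.24; payment $7,995.03; balance $20,931.21
Month 4: opening $20,931.21; payment $7,995.03; balance $12,936.18
Month 5: opening $12,936.18; payment $7,995.03; balance $4,941.15
Month 6: opening $4,941.15; payment $4,941.15; balance $0.00
Balance reaches $0.00 in month 6.

6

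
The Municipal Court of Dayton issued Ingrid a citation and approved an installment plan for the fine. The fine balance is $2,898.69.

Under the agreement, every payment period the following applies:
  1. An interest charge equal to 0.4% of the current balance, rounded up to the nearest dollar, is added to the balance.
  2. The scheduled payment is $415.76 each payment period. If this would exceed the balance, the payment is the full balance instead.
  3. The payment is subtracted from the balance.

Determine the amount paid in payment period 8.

$39.37

# | Opening | Interest | Payment | End bal
1 | $2,898.69 | $12.00 | $415.76 | $2,494.93
2 | $2,494.93 | $10.00 | $415.76 | $2,089.17
3 | $2,089.17 | $9.00 | $415.76 | $1,682.41
4 | $1,682.41 | $7.00 | $415.76 | $1,273.65
5 | $1,273.65 | $6.00 | $415.76 | $863.89
6 | $863.89 | $4.00 | $415.76 | $452.13
7 | $452.13 | $2.00 | $415.76 | $38.37
8 | $38.37 | $1.00 | $39.37 | $0.00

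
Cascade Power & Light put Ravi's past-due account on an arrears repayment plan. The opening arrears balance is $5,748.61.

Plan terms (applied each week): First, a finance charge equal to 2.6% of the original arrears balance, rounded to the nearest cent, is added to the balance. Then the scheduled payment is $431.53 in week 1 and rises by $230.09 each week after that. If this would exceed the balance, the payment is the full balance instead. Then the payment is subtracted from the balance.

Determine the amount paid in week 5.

# | Opening | Interest | Payment | End bal
1 | $5,748.61 | $149.46 | $431.53 | $5,466.54
2 | $5,466.54 | $149.46 | $661.62 | $4,954.38
3 | $4,954.38 | $149.46 | $891.71 | $4,212.13
4 | $4,212.13 | $149.46 | $1,121.80 | $3,239.79
5 | $3,239.79 | $149.46 | $1,351.89 | $2,037.36

$1,351.89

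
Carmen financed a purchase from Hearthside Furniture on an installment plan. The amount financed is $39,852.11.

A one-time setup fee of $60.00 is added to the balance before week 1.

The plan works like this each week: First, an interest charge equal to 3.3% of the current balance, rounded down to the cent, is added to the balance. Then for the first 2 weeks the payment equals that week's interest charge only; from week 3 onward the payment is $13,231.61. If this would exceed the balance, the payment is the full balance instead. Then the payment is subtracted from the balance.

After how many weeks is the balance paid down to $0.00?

Week 1: $39,912.11 +$1,317.09 interest = $41,229.20; pay $1,317.09 → $39,912.11
Week 2: $39,912.11 +$1,317.09 interest = $41,229.20; pay $1,317.09 → $39,912.11
Week 3: $39,912.11 +$1,317.09 interest = $41,229.20; pay $13,231.61 → $27,997.59
Week 4: $27,997.59 +$923.92 interest = $28,921.51; pay $13,231.61 → $15,689.90
Week 5: $15,689.90 +$517.76 interest = $16,207.66; pay $13,231.61 → $2,976.05
Week 6: $2,976.05 +$98.20 interest = $3,074.25; pay $3,074.25 → $0.00
Balance reaches $0.00 in week 6.

6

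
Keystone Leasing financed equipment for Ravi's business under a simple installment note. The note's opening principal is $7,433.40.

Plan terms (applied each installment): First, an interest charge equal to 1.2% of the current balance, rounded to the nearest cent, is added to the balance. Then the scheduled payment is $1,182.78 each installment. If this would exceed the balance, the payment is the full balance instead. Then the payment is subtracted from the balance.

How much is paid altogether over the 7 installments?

Installment 1: opening $7,433.40; interest $89.20 → $7,522.60; payment $1,182.78; balance $6,339.82
Installment 2: opening $6,339.82; interest $76.08 → $6,415.90; payment $1,182.78; balance $5,233.12
Installment 3: opening $5,233.12; interest $62.80 → $5,295.92; payment $1,182.78; balance $4,113.14
Installment 4: opening $4,113.14; interest $49.36 → $4,162.50; payment $1,182.78; balance $2,979.72
Installment 5: opening $2,979.72; interest $35.76 → $3,015.48; payment $1,182.78; balance $1,832.70
Installment 6: opening $1,832.70; interest $21.99 → $1,854.69; payment $1,182.78; balance $671.91
Installment 7: opening $671.91; interest $8.06 → $679.97; payment $679.97; balance $0.00
Total paid: $7,776.65

$7,776.65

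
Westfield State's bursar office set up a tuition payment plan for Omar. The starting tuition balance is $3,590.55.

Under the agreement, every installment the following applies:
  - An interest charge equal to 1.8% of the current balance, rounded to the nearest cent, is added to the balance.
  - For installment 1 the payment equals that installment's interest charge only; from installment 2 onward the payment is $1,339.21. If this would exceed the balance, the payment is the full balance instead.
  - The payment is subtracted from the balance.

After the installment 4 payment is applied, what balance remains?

$0.00

# | Opening | Interest | Payment | End bal
1 | $3,590.55 | $64.63 | $64.63 | $3,590.55
2 | $3,590.55 | $64.63 | $1,339.21 | $2,315.97
3 | $2,315.97 | $41.69 | $1,339.21 | $1,018.45
4 | $1,018.45 | $18.33 | $1,036.78 | $0.00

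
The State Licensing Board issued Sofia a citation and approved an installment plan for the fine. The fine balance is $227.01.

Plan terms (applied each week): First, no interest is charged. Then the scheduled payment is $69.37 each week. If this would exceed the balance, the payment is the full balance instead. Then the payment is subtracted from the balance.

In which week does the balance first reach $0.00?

Week 1: opening $227.01; payment $69.37; balance $157.64
Week 2: opening $157.64; payment $69.37; balance $88.27
Week 3: opening $88.27; payment $69.37; balance $18.90
Week 4: opening $18.90; payment $18.90; balance $0.00
Balance reaches $0.00 in week 4.

4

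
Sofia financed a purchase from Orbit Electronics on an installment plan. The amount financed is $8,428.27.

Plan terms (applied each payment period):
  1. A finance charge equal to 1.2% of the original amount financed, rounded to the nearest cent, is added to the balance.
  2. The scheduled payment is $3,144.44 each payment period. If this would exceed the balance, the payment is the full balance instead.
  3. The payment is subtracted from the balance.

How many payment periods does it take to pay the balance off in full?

3

Payment period 1: $8,428.27 +$101.14 interest = $8,529.41; pay $3,144.44 → $5,384.97
Payment period 2: $5,384.97 +$101.14 interest = $5,486.11; pay $3,144.44 → $2,341.67
Payment period 3: $2,341.67 +$101.14 interest = $2,442.81; pay $2,442.81 → $0.00
Balance reaches $0.00 in payment period 3.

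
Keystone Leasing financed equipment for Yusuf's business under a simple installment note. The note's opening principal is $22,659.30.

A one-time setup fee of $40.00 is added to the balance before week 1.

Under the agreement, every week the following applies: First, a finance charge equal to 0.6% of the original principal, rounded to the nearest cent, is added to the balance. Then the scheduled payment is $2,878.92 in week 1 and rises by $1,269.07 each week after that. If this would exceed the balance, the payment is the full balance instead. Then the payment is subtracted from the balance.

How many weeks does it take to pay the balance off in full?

5

# | Opening | Interest | Payment | End bal
1 | $22,699.30 | $135.96 | $2,878.92 | $19,956.34
2 | $19,956.34 | $135.96 | $4,147.99 | $15,944.31
3 | $15,944.31 | $135.96 | $5,417.06 | $10,663.21
4 | $10,663.21 | $135.96 | $6,686.13 | $4,113.04
5 | $4,113.04 | $135.96 | $4,249.00 | $0.00
Balance reaches $0.00 in week 5.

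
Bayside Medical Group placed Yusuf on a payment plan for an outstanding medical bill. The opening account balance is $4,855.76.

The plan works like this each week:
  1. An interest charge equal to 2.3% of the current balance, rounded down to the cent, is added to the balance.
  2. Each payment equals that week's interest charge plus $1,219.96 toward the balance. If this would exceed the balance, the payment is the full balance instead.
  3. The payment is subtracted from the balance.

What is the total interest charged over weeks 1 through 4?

# | Opening | Interest | Payment | End bal
1 | $4,855.76 | $111.68 | $1,331.64 | $3,635.80
2 | $3,635.80 | $83.62 | $1,303.58 | $2,415.84
3 | $2,415.84 | $55.56 | $1,275.52 | $1,195.88
4 | $1,195.88 | $27.50 | $1,223.38 | $0.00
Total interest: $111.68 + $83.62 + $55.56 + $27.50 = $278.36

$278.36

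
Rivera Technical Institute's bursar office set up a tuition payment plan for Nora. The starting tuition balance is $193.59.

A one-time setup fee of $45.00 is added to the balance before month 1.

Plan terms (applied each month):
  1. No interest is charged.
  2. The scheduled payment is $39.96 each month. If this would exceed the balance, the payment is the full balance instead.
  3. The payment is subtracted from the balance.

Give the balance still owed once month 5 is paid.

$38.79

# | Opening | Payment | End bal
1 | $238.59 | $39.96 | $198.63
2 | $198.63 | $39.96 | $158.67
3 | $158.67 | $39.96 | $118.71
4 | $118.71 | $39.96 | $78.75
5 | $78.75 | $39.96 | $38.79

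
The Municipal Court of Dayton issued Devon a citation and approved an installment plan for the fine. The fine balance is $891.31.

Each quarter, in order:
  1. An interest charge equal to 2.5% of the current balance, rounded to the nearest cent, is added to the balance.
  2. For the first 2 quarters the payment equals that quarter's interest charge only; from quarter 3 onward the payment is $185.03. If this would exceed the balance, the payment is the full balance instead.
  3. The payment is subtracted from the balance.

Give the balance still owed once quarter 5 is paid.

$390.75

Quarter 1: $891.31 +$22.28 interest = $913.59; pay $22.28 → $891.31
Quarter 2: $891.31 +$22.28 interest = $913.59; pay $22.28 → $891.31
Quarter 3: $891.31 +$22.28 interest = $913.59; pay $185.03 → $728.56
Quarter 4: $728.56 +$18.21 interest = $746.77; pay $185.03 → $561.74
Quarter 5: $561.74 +$14.04 interest = $575.78; pay $185.03 → $390.75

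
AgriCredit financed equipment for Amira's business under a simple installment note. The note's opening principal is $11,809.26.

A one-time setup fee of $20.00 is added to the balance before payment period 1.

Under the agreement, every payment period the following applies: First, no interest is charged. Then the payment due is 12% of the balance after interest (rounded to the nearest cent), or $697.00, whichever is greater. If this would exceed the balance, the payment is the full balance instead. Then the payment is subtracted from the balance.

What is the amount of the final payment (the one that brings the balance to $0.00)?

$614.56

Payment period 1: $11,829.26 − $1,419.51 → $10,409.75
Payment period 2: $10,409.75 − $1,249.17 → $9,160.58
Payment period 3: $9,160.58 − $1,099.27 → $8,061.31
Payment period 4: $8,061.31 − $967.36 → $7,093.95
Payment period 5: $7,093.95 − $851.27 → $6,242.68
Payment period 6: $6,242.68 − $749.12 → $5,493.56
Payment period 7: $5,493.56 − $697.00 → $4,796.56
Payment period 8: $4,796.56 − $697.00 → $4,099.56
Payment period 9: $4,099.56 − $697.00 → $3,402.56
Payment period 10: $3,402.56 − $697.00 → $2,705.56
Payment period 11: $2,705.56 − $697.00 → $2,008.56
Payment period 12: $2,008.56 − $697.00 → $1,311.56
Payment period 13: $1,311.56 − $697.00 → $614.56
Payment period 14: $614.56 − $614.56 → $0.00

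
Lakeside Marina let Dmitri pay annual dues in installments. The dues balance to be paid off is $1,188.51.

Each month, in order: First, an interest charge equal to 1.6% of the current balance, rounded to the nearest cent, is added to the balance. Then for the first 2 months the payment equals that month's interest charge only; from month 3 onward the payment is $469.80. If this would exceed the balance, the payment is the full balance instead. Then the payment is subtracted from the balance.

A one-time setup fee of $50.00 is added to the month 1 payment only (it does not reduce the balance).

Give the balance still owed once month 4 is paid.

Month 1: opening $1,188.51; interest $19.02 → $1,207.53; payment $19.02 (+ $50.00 fee); balance $1,188.51
Month 2: opening $1,188.51; interest $19.02 → $1,207.53; payment $19.02; balance $1,188.51
Month 3: opening $1,188.51; interest $19.02 → $1,207.53; payment $469.80; balance $737.73
Month 4: opening $737.73; interest $11.80 → $749.53; payment $469.80; balance $279.73

$279.73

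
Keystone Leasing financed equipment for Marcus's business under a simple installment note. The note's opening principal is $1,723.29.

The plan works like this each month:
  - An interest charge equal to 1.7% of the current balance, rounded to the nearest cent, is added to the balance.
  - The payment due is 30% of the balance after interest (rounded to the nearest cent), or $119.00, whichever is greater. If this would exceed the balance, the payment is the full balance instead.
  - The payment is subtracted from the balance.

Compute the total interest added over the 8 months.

Month 1: opening $1,723.29; interest $29.30 → $1,752.59; payment $525.78; balance $1,226.81
Month 2: opening $1,226.81; interest $20.86 → $1,247.67; payment $374.30; balance $873.37
Month 3: opening $873.37; interest $14.85 → $888.22; payment $266.47; balance $621.75
Month 4: opening $621.75; interest $10.57 → $632.32; payment $189.70; balance $442.62
Month 5: opening $442.62; interest $7.52 → $450.14; payment $135.04; balance $315.10
Month 6: opening $315.10; interest $5.36 → $320.46; payment $119.00; balance $201.46
Month 7: opening $201.46; interest $3.42 → $204.88; payment $119.00; balance $85.88
Month 8: opening $85.88; interest $1.46 → $87.34; payment $87.34; balance $0.00
Total interest: $29.30 + $20.86 + $14.85 + $10.57 + $7.52 + $5.36 + $3.42 + $1.46 = $93.34

$93.34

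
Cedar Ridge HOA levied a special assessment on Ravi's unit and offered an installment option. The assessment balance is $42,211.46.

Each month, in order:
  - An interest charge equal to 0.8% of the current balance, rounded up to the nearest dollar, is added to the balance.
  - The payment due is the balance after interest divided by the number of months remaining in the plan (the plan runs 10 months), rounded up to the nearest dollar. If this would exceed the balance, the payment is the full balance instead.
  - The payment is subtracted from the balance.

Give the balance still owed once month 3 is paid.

Month 1: $42,211.46 +$338.00 interest = $42,549.46; pay $4,255.00 → $38,294.46
Month 2: $38,294.46 +$307.00 interest = $38,601.46; pay $4,290.00 → $34,311.46
Month 3: $34,311.46 +$275.00 interest = $34,586.46; pay $4,324.00 → $30,262.46

$30,262.46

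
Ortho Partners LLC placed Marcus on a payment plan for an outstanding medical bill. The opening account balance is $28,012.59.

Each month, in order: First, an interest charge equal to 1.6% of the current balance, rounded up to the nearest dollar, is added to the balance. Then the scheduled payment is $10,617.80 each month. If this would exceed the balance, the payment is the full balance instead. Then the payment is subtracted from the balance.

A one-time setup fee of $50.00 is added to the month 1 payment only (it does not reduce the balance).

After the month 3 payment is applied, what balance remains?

$0.00

Month 1: opening $28,012.59; interest $449.00 → $28,461.59; payment $10,617.80 (+ $50.00 fee); balance $17,843.79
Month 2: opening $17,843.79; interest $286.00 → $18,129.79; payment $10,617.80; balance $7,511.99
Month 3: opening $7,511.99; interest $121.00 → $7,632.99; payment $7,632.99; balance $0.00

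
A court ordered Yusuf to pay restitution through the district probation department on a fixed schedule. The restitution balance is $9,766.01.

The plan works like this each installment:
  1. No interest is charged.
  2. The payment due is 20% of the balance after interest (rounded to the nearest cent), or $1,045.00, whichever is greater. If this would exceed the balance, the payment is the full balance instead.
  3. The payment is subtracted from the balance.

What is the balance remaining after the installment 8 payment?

$0.00

Installment 1: opening $9,766.01; payment $1,953.20; balance $7,812.81
Installment 2: opening $7,812.81; payment $1,562.56; balance $6,250.25
Installment 3: opening $6,250.25; payment $1,250.05; balance $5,000.20
Installment 4: opening $5,000.20; payment $1,045.00; balance $3,955.20
Installment 5: opening $3,955.20; payment $1,045.00; balance $2,910.20
Installment 6: opening $2,910.20; payment $1,045.00; balance $1,865.20
Installment 7: opening $1,865.20; payment $1,045.00; balance $820.20
Installment 8: opening $820.20; payment $820.20; balance $0.00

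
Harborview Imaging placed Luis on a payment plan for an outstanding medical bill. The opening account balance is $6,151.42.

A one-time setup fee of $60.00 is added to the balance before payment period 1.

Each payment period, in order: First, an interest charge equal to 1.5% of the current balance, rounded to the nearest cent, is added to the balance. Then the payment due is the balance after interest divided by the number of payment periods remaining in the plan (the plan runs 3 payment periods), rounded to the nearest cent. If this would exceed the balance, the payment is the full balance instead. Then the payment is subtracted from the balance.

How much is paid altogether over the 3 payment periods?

$6,399.64

Payment period 1: $6,211.42 +$93.17 interest = $6,304.59; pay $2,101.53 → $4,203.06
Payment period 2: $4,203.06 +$63.05 interest = $4,266.11; pay $2,133.06 → $2,133.05
Payment period 3: $2,133.05 +$32.00 interest = $2,165.05; pay $2,165.05 → $0.00
Total paid: $6,399.64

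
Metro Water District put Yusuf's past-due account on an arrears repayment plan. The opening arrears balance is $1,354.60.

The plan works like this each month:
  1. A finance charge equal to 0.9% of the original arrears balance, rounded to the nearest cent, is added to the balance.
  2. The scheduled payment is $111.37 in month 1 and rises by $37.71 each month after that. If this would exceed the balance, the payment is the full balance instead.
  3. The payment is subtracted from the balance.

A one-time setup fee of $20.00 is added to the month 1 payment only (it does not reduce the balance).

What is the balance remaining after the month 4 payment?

$731.62

Month 1: opening $1,354.60; interest $12.19 → $1,366.79; payment $111.37 (+ $20.00 fee); balance $1,255.42
Month 2: opening $1,255.42; interest $12.19 → $1,267.61; payment $149.08; balance $1,118.53
Month 3: opening $1,118.53; interest $12.19 → $1,130.72; payment $186.79; balance $943.93
Month 4: opening $943.93; interest $12.19 → $956.12; payment $224.50; balance $731.62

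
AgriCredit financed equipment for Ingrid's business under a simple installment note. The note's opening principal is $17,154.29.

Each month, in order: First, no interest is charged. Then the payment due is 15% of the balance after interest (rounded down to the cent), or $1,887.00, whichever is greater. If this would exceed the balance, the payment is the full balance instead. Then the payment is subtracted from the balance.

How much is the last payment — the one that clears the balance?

$1,071.98

Month 1: opening $17,154.29; payment $2,573.14; balance $14,581.15
Month 2: opening $14,581.15; payment $2,187.17; balance $12,393.98
Month 3: opening $12,393.98; payment $1,887.00; balance $10,506.98
Month 4: opening $10,506.98; payment $1,887.00; balance $8,619.98
Month 5: opening $8,619.98; payment $1,887.00; balance $6,732.98
Month 6: opening $6,732.98; payment $1,887.00; balance $4,845.98
Month 7: opening $4,845.98; payment $1,887.00; balance $2,958.98
Month 8: opening $2,958.98; payment $1,887.00; balance $1,071.98
Month 9: opening $1,071.98; payment $1,071.98; balance $0.00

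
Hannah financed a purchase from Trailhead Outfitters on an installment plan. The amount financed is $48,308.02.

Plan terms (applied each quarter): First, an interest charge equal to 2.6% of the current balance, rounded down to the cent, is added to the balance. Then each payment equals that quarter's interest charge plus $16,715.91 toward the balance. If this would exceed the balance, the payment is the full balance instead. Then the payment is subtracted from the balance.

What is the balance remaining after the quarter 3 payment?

$0.00

Quarter 1: $48,308.02 +$1,256.00 interest = $49,564.02; pay $17,971.91 → $31,592.11
Quarter 2: $31,592.11 +$821.39 interest = $32,413.50; pay $17,537.30 → $14,876.20
Quarter 3: $14,876.20 +$386.78 interest = $15,262.98; pay $15,262.98 → $0.00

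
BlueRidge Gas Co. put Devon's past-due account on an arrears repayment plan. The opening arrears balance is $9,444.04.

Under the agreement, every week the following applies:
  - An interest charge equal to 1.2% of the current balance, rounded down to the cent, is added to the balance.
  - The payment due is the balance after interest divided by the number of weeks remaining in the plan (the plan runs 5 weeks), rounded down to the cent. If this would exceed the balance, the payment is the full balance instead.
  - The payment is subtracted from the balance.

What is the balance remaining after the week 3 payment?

$3,915.24

Week 1: $9,444.04 +$113.32 interest = $9,557.36; pay $1,911.47 → $7,645.89
Week 2: $7,645.89 +$91.75 interest = $7,737.64; pay $1,934.41 → $5,803.23
Week 3: $5,803.23 +$69.63 interest = $5,872.86; pay $1,957.62 → $3,915.24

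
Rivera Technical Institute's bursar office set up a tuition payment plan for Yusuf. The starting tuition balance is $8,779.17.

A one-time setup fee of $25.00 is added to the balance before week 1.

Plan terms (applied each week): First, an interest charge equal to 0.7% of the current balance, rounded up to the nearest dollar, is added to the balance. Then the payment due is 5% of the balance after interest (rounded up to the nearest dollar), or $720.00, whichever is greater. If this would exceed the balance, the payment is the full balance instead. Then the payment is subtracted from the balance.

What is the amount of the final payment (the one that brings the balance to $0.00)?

$605.17

# | Opening | Interest | Payment | End bal
1 | $8,804.17 | $62.00 | $720.00 | $8,146.17
2 | $8,146.17 | $58.00 | $720.00 | $7,484.17
3 | $7,484.17 | $53.00 | $720.00 | $6,817.17
4 | $6,817.17 | $48.00 | $720.00 | $6,145.17
5 | $6,145.17 | $44.00 | $720.00 | $5,469.17
6 | $5,469.17 | $39.00 | $720.00 | $4,788.17
7 | $4,788.17 | $34.00 | $720.00 | $4,102.17
8 | $4,102.17 | $29.00 | $720.00 | $3,411.17
9 | $3,411.17 | $24.00 | $720.00 | $2,715.17
10 | $2,715.17 | $20.00 | $720.00 | $2,015.17
11 | $2,015.17 | $15.00 | $720.00 | $1,310.17
12 | $1,310.17 | $10.00 | $720.00 | $600.17
13 | $600.17 | $5.00 | $605.17 | $0.00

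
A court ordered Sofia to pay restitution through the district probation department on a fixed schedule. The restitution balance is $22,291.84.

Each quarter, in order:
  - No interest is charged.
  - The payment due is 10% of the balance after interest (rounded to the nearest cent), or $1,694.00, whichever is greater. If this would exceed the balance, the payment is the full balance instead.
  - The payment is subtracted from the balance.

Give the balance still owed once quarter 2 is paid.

# | Opening | Payment | End bal
1 | $22,291.84 | $2,229.18 | $20,062.66
2 | $20,062.66 | $2,006.27 | $18,056.39

$18,056.39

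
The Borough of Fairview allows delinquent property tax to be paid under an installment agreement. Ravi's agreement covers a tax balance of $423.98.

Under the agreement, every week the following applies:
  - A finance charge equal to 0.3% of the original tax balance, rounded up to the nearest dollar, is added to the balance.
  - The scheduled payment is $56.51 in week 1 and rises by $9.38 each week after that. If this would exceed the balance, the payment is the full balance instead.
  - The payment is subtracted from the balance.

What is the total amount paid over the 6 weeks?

$435.98

# | Opening | Interest | Payment | End bal
1 | $423.98 | $2.00 | $56.51 | $369.47
2 | $369.47 | $2.00 | $65.89 | $305.58
3 | $305.58 | $2.00 | $75.27 | $232.31
4 | $232.31 | $2.00 | $84.65 | $149.66
5 | $149.66 | $2.00 | $94.03 | $57.63
6 | $57.63 | $2.00 | $59.63 | $0.00
Total paid: $435.98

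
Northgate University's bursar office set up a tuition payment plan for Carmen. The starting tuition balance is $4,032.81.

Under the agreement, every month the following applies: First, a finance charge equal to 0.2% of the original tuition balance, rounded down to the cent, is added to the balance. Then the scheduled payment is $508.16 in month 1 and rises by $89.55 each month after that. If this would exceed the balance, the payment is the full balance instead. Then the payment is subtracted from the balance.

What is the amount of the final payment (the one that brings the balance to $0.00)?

$644.87

Month 1: $4,032.81 +$8.06 interest = $4,040.87; pay $508.16 → $3,532.71
Month 2: $3,532.71 +$8.06 interest = $3,540.77; pay $597.71 → $2,943.06
Month 3: $2,943.06 +$8.06 interest = $2,951.12; pay $687.26 → $2,263.86
Month 4: $2,263.86 +$8.06 interest = $2,271.92; pay $776.81 → $1,495.11
Month 5: $1,495.11 +$8.06 interest = $1,503.17; pay $866.36 → $636.81
Month 6: $636.81 +$8.06 interest = $644.87; pay $644.87 → $0.00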